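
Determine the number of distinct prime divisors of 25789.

3

25789 = 17 · 1517
1517 = 37 · 41
25789 = 17 · 37 · 41, which has 3 distinct prime factors.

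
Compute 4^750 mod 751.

4^1 ≡ 4 (mod 751)
4^2 ≡ 4^2 = 16 ≡ 16 (mod 751)
4^4 ≡ 16^2 = 256 ≡ 256 (mod 751)
4^8 ≡ 256^2 = 65536 ≡ 199 (mod 751)
4^16 ≡ 199^2 = 39601 ≡ 549 (mod 751)
4^32 ≡ 549^2 = 301401 ≡ 250 (mod 751)
4^64 ≡ 250^2 = 62500 ≡ 167 (mod 751)
4^128 ≡ 167^2 = 27889 ≡ 102 (mod 751)
4^256 ≡ 102^2 = 10404 ≡ 641 (mod 751)
4^512 ≡ 641^2 = 410881 ≡ 84 (mod 751)
750 = 512 + 128 + 64 + 32 + 8 + 4 + 2 in binary powers of 2.
So 4^750 ≡ 84 · 102 · 167 · 250 · 199 · 256 · 16 ≡ 1 (mod 751).
Since the result is 1, base 4 gives no evidence that 751 is composite.

1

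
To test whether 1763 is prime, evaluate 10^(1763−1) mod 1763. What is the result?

10^1 ≡ 10 (mod 1763)
10^2 ≡ 10^2 = 100 ≡ 100 (mod 1763)
10^4 ≡ 100^2 = 10000 ≡ 1185 (mod 1763)
10^8 ≡ 1185^2 = 1404225 ≡ 877 (mod 1763)
10^16 ≡ 877^2 = 769129 ≡ 461 (mod 1763)
10^32 ≡ 461^2 = 212521 ≡ 961 (mod 1763)
10^64 ≡ 961^2 = 923521 ≡ 1472 (mod 1763)
10^128 ≡ 1472^2 = 2166784 ≡ 57 (mod 1763)
10^256 ≡ 57^2 = 3249 ≡ 1486 (mod 1763)
10^512 ≡ 1486^2 = 2208196 ≡ 920 (mod 1763)
10^1024 ≡ 920^2 = 846400 ≡ 160 (mod 1763)
1762 = 1024 + 512 + 128 + 64 + 32 + 2 in binary powers of 2.
So 10^1762 ≡ 160 · 920 · 57 · 1472 · 961 · 100 ≡ 1330 (mod 1763).
Since 1330 ≠ 1, base 10 is a Fermat witness: 1763 is composite.

1330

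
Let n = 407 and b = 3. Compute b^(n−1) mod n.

256

3^1 ≡ 3 (mod 407)
3^2 ≡ 3^2 = 9 ≡ 9 (mod 407)
3^4 ≡ 9^2 = 81 ≡ 81 (mod 407)
3^8 ≡ 81^2 = 6561 ≡ 49 (mod 407)
3^16 ≡ 49^2 = 2401 ≡ 366 (mod 407)
3^32 ≡ 366^2 = 133956 ≡ 53 (mod 407)
3^64 ≡ 53^2 = 2809 ≡ 367 (mod 407)
3^128 ≡ 367^2 = 134689 ≡ 379 (mod 407)
3^256 ≡ 379^2 = 143641 ≡ 377 (mod 407)
406 = 256 + 128 + 16 + 4 + 2 in binary powers of 2.
So 3^406 ≡ 377 · 379 · 366 · 81 · 9 ≡ 256 (mod 407).
Since 256 ≠ 1, base 3 is a Fermat witness: 407 is composite.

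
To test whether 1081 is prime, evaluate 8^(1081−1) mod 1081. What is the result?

570

8^1 ≡ 8 (mod 1081)
8^2 ≡ 8^2 = 64 ≡ 64 (mod 1081)
8^4 ≡ 64^2 = 4096 ≡ 853 (mod 1081)
8^8 ≡ 853^2 = 727609 ≡ 96 (mod 1081)
8^16 ≡ 96^2 = 9216 ≡ 568 (mod 1081)
8^32 ≡ 568^2 = 322624 ≡ 486 (mod 1081)
8^64 ≡ 486^2 = 236196 ≡ 538 (mod 1081)
8^128 ≡ 538^2 = 289444 ≡ 817 (mod 1081)
8^256 ≡ 817^2 = 667489 ≡ 512 (mod 1081)
8^512 ≡ 512^2 = 262144 ≡ 542 (mod 1081)
8^1024 ≡ 542^2 = 293764 ≡ 813 (mod 1081)
1080 = 1024 + 32 + 16 + 8 in binary powers of 2.
So 8^1080 ≡ 813 · 486 · 568 · 96 ≡ 570 (mod 1081).
Since 570 ≠ 1, base 8 is a Fermat witness: 1081 is composite.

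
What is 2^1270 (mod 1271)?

2^1 ≡ 2 (mod 1271)
2^2 ≡ 2^2 = 4 ≡ 4 (mod 1271)
2^4 ≡ 4^2 = 16 ≡ 16 (mod 1271)
2^8 ≡ 16^2 = 256 ≡ 256 (mod 1271)
2^16 ≡ 256^2 = 65536 ≡ 715 (mod 1271)
2^32 ≡ 715^2 = 511225 ≡ 283 (mod 1271)
2^64 ≡ 283^2 = 80089 ≡ 16 (mod 1271)
2^128 ≡ 16^2 = 256 ≡ 256 (mod 1271)
2^256 ≡ 256^2 = 65536 ≡ 715 (mod 1271)
2^512 ≡ 715^2 = 511225 ≡ 283 (mod 1271)
2^1024 ≡ 283^2 = 80089 ≡ 16 (mod 1271)
1270 = 1024 + 128 + 64 + 32 + 16 + 4 + 2 in binary powers of 2.
So 2^1270 ≡ 16 · 256 · 16 · 283 · 715 · 16 · 4 ≡ 1024 (mod 1271).
Since 1024 ≠ 1, base 2 is a Fermat witness: 1271 is composite.

1024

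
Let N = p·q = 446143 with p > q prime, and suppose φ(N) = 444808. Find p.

677

φ(n) = (p−1)(q−1) = n − (p+q) + 1, so p + q = 446143 − 444808 + 1 = 1336.
p and q are the roots of t² − 1336t + 446143 = 0.
Discriminant: 1336² − 4·446143 = 1784896 − 1784572 = 324; √324 = 18.
q = (1336 − 18)/2 = 659, p = (1336 + 18)/2 = 677.
Check: 659 · 677 = 446143.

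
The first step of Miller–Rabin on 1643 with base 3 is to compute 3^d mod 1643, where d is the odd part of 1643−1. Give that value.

1643 − 1 = 1642 = 2^1 · 821, so d = 821.
3^1 ≡ 3 (mod 1643)
3^2 ≡ 3^2 = 9 ≡ 9 (mod 1643)
3^4 ≡ 9^2 = 81 ≡ 81 (mod 1643)
3^8 ≡ 81^2 = 6561 ≡ 1632 (mod 1643)
3^16 ≡ 1632^2 = 2663424 ≡ 121 (mod 1643)
3^32 ≡ 121^2 = 14641 ≡ 1497 (mod 1643)
3^64 ≡ 1497^2 = 2241009 ≡ 1600 (mod 1643)
3^128 ≡ 1600^2 = 2560000 ≡ 206 (mod 1643)
3^256 ≡ 206^2 = 42436 ≡ 1361 (mod 1643)
3^512 ≡ 1361^2 = 1852321 ≡ 660 (mod 1643)
821 = 512 + 256 + 32 + 16 + 4 + 1 in binary powers of 2.
So 3^821 ≡ 660 · 1361 · 1497 · 121 · 81 · 3 ≡ 1532 (mod 1643).
Squaring chain: 1532; never reaches −1, so base 3 is a Miller–Rabin witness that 1643 is composite.

1532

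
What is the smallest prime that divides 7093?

41

7093 is odd.
Digit sum 19, not divisible by 3.
Ends in 3: not divisible by 5.
7: 7093 = 7·1013 + 2
11: 7093 = 11·644 + 9
13: 7093 = 13·545 + 8
17: 7093 = 17·417 + 4
19: 7093 = 19·373 + 6
23: 7093 = 23·308 + 9
29: 7093 = 29·244 + 17
31: 7093 = 31·228 + 25
37: 7093 = 37·191 + 26
41: 7093 = 41·173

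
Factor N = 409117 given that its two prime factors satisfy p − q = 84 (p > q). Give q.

599

Since p = q + 84, we have 409117 = q(q + 84), so q² + 84q − 409117 = 0.
Discriminant: 84² + 4·409117 = 7056 + 1636468 = 1643524; √1643524 = 1282.
q = (−84 + 1282)/2 = 599, and p = q + 84 = 683.
Check: 599 · 683 = 409117.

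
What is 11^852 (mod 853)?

11^1 ≡ 11 (mod 853)
11^2 ≡ 11^2 = 121 ≡ 121 (mod 853)
11^4 ≡ 121^2 = 14641 ≡ 140 (mod 853)
11^8 ≡ 140^2 = 19600 ≡ 834 (mod 853)
11^16 ≡ 834^2 = 695556 ≡ 361 (mod 853)
11^32 ≡ 361^2 = 130321 ≡ 665 (mod 853)
11^64 ≡ 665^2 = 442225 ≡ 371 (mod 853)
11^128 ≡ 371^2 = 137641 ≡ 308 (mod 853)
11^256 ≡ 308^2 = 94864 ≡ 181 (mod 853)
11^512 ≡ 181^2 = 32761 ≡ 347 (mod 853)
852 = 512 + 256 + 64 + 16 + 4 in binary powers of 2.
So 11^852 ≡ 347 · 181 · 371 · 361 · 140 ≡ 1 (mod 853).
Since the result is 1, base 11 gives no evidence that 853 is composite.

1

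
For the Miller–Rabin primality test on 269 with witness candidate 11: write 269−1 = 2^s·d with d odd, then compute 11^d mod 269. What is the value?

269 − 1 = 268 = 2^2 · 67, so d = 67.
11^1 ≡ 11 (mod 269)
11^2 ≡ 11^2 = 121 ≡ 121 (mod 269)
11^4 ≡ 121^2 = 14641 ≡ 115 (mod 269)
11^8 ≡ 115^2 = 13225 ≡ 44 (mod 269)
11^16 ≡ 44^2 = 1936 ≡ 53 (mod 269)
11^32 ≡ 53^2 = 2809 ≡ 119 (mod 269)
11^64 ≡ 119^2 = 14161 ≡ 173 (mod 269)
67 = 64 + 2 + 1 in binary powers of 2.
So 11^67 ≡ 173 · 121 · 11 ≡ 268 (mod 269).
Since 11^d ≡ 268 (mod 269), base 11 does not prove 269 composite.

268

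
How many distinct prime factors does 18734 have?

18734 = 2 · 9367
9367 = 17 · 551
551 = 19 · 29
18734 = 2 · 17 · 19 · 29, which has 4 distinct prime factors.

4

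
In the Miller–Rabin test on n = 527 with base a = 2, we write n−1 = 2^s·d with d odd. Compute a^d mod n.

527 − 1 = 526 = 2^1 · 263, so d = 263.
2^1 ≡ 2 (mod 527)
2^2 ≡ 2^2 = 4 ≡ 4 (mod 527)
2^4 ≡ 4^2 = 16 ≡ 16 (mod 527)
2^8 ≡ 16^2 = 256 ≡ 256 (mod 527)
2^16 ≡ 256^2 = 65536 ≡ 188 (mod 527)
2^32 ≡ 188^2 = 35344 ≡ 35 (mod 527)
2^64 ≡ 35^2 = 1225 ≡ 171 (mod 527)
2^128 ≡ 171^2 = 29241 ≡ 256 (mod 527)
2^256 ≡ 256^2 = 65536 ≡ 188 (mod 527)
263 = 256 + 4 + 2 + 1 in binary powers of 2.
So 2^263 ≡ 188 · 16 · 4 · 2 ≡ 349 (mod 527).
Squaring chain: 349; never reaches −1, so base 2 is a Miller–Rabin witness that 527 is composite.

349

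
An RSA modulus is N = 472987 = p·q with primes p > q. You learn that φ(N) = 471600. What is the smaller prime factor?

φ(n) = (p−1)(q−1) = n − (p+q) + 1, so p + q = 472987 − 471600 + 1 = 1388.
p and q are the roots of t² − 1388t + 472987 = 0.
Discriminant: 1388² − 4·472987 = 1926544 − 1891948 = 34596; √34596 = 186.
q = (1388 − 186)/2 = 601, p = (1388 + 186)/2 = 787.
Check: 601 · 787 = 472987.

601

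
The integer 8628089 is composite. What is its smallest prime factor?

8628089 is odd.
Digit sum 41, not divisible by 3.
Ends in 9: not divisible by 5.
7: 8628089 = 7·1232584 + 1
11: 8628089 = 11·784371 + 8
13: 8628089 = 13·663699 + 2
17: 8628089 = 17·507534 + 11
19: 8628089 = 19·454109 + 18
23: 8628089 = 23·375134 + 7
29: 8628089 = 29·297520 + 9
31: 8628089 = 31·278325 + 14
37: 8628089 = 37·233191 + 22
41: 8628089 = 41·210441 + 8
43: 8628089 = 43·200653 + 10
47: 8628089 = 47·183576 + 17
53: 8628089 = 53·162794 + 7
59: 8628089 = 59·146238 + 47
61: 8628089 = 61·141444 + 5
67: 8628089 = 67·128777 + 30
71: 8628089 = 71·121522 + 27
73: 8628089 = 73·118193

73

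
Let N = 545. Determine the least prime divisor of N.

545 is odd.
Digit sum 14, not divisible by 3.
Ends in 5: divisible by 5.

5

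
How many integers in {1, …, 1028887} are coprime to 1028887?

996000

Factor: 1028887 = 61 · 101 · 167.
φ(1028887) = (61−1) · (101−1) · (167−1) = 60 · 100 · 166 = 996000.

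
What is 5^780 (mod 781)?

5^1 ≡ 5 (mod 781)
5^2 ≡ 5^2 = 25 ≡ 25 (mod 781)
5^4 ≡ 25^2 = 625 ≡ 625 (mod 781)
5^8 ≡ 625^2 = 390625 ≡ 125 (mod 781)
5^16 ≡ 125^2 = 15625 ≡ 5 (mod 781)
5^32 ≡ 5^2 = 25 ≡ 25 (mod 781)
5^64 ≡ 25^2 = 625 ≡ 625 (mod 781)
5^128 ≡ 625^2 = 390625 ≡ 125 (mod 781)
5^256 ≡ 125^2 = 15625 ≡ 5 (mod 781)
5^512 ≡ 5^2 = 25 ≡ 25 (mod 781)
780 = 512 + 256 + 8 + 4 in binary powers of 2.
So 5^780 ≡ 25 · 5 · 125 · 625 ≡ 1 (mod 781).
Since the result is 1, base 5 gives no evidence that 781 is composite.

1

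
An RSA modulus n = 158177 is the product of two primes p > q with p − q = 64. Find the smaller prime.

367

Since p = q + 64, we have 158177 = q(q + 64), so q² + 64q − 158177 = 0.
Discriminant: 64² + 4·158177 = 4096 + 632708 = 636804; √636804 = 798.
q = (−64 + 798)/2 = 367, and p = q + 64 = 431.
Check: 367 · 431 = 158177.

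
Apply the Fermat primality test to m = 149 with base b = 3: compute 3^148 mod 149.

3^1 ≡ 3 (mod 149)
3^2 ≡ 3^2 = 9 ≡ 9 (mod 149)
3^4 ≡ 9^2 = 81 ≡ 81 (mod 149)
3^8 ≡ 81^2 = 6561 ≡ 5 (mod 149)
3^16 ≡ 5^2 = 25 ≡ 25 (mod 149)
3^32 ≡ 25^2 = 625 ≡ 29 (mod 149)
3^64 ≡ 29^2 = 841 ≡ 96 (mod 149)
3^128 ≡ 96^2 = 9216 ≡ 127 (mod 149)
148 = 128 + 16 + 4 in binary powers of 2.
So 3^148 ≡ 127 · 25 · 81 ≡ 1 (mod 149).
Since the result is 1, base 3 gives no evidence that 149 is composite.

1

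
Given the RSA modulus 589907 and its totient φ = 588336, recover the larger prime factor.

φ(n) = (p−1)(q−1) = n − (p+q) + 1, so p + q = 589907 − 588336 + 1 = 1572.
p and q are the roots of t² − 1572t + 589907 = 0.
Discriminant: 1572² − 4·589907 = 2471184 − 2359628 = 111556; √111556 = 334.
q = (1572 − 334)/2 = 619, p = (1572 + 334)/2 = 953.
Check: 619 · 953 = 589907.

953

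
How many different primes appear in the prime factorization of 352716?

6

352716 = 2^2 · 88179
88179 = 3 · 29393
29393 = 7 · 4199
4199 = 13 · 323
323 = 17 · 19
352716 = 2^2 · 3 · 7 · 13 · 17 · 19, which has 6 distinct prime factors.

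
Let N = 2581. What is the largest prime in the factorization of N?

2581 = 29 · 89
89 is prime.
So 2581 = 29 · 89; the largest prime factor is 89.

89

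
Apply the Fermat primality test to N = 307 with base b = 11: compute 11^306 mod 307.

11^1 ≡ 11 (mod 307)
11^2 ≡ 11^2 = 121 ≡ 121 (mod 307)
11^4 ≡ 121^2 = 14641 ≡ 212 (mod 307)
11^8 ≡ 212^2 = 44944 ≡ 122 (mod 307)
11^16 ≡ 122^2 = 14884 ≡ 148 (mod 307)
11^32 ≡ 148^2 = 21904 ≡ 107 (mod 307)
11^64 ≡ 107^2 = 11449 ≡ 90 (mod 307)
11^128 ≡ 90^2 = 8100 ≡ 118 (mod 307)
11^256 ≡ 118^2 = 13924 ≡ 109 (mod 307)
306 = 256 + 32 + 16 + 2 in binary powers of 2.
So 11^306 ≡ 109 · 107 · 148 · 121 ≡ 1 (mod 307).
Since the result is 1, base 11 gives no evidence that 307 is composite.

1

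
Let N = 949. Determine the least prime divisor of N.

13

949 is odd.
Digit sum 22, not divisible by 3.
Ends in 9: not divisible by 5.
7: 949 = 7·135 + 4
11: 949 = 11·86 + 3
13: 949 = 13·73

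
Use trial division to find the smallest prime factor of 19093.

19093 is odd.
Digit sum 22, not divisible by 3.
Ends in 3: not divisible by 5.
7: 19093 = 7·2727 + 4
11: 19093 = 11·1735 + 8
13: 19093 = 13·1468 + 9
17: 19093 = 17·1123 + 2
19: 19093 = 19·1004 + 17
23: 19093 = 23·830 + 3
29: 19093 = 29·658 + 11
31: 19093 = 31·615 + 28
37: 19093 = 37·516 + 1
41: 19093 = 41·465 + 28
43: 19093 = 43·444 + 1
47: 19093 = 47·406 + 11
53: 19093 = 53·360 + 13
59: 19093 = 59·323 + 36
61: 19093 = 61·313

61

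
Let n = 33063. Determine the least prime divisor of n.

3

33063 is odd.
Digit sum 15, divisible by 3.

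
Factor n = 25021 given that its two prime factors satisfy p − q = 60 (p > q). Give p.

Since p = q + 60, we have 25021 = q(q + 60), so q² + 60q − 25021 = 0.
Discriminant: 60² + 4·25021 = 3600 + 100084 = 103684; √103684 = 322.
q = (−60 + 322)/2 = 131, and p = q + 60 = 191.
Check: 131 · 191 = 25021.

191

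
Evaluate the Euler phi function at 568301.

544480

Factor: 568301 = 41 · 83 · 167.
φ(568301) = (41−1) · (83−1) · (167−1) = 40 · 82 · 166 = 544480.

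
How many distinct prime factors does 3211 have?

3211 = 13^2 · 19
3211 = 13^2 · 19, which has 2 distinct prime factors.

2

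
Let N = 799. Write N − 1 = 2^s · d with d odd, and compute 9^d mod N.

799 − 1 = 798 = 2^1 · 399, so d = 399.
9^1 ≡ 9 (mod 799)
9^2 ≡ 9^2 = 81 ≡ 81 (mod 799)
9^4 ≡ 81^2 = 6561 ≡ 169 (mod 799)
9^8 ≡ 169^2 = 28561 ≡ 596 (mod 799)
9^16 ≡ 596^2 = 355216 ≡ 460 (mod 799)
9^32 ≡ 460^2 = 211600 ≡ 664 (mod 799)
9^64 ≡ 664^2 = 440896 ≡ 647 (mod 799)
9^128 ≡ 647^2 = 418609 ≡ 732 (mod 799)
9^256 ≡ 732^2 = 535824 ≡ 494 (mod 799)
399 = 256 + 128 + 8 + 4 + 2 + 1 in binary powers of 2.
So 9^399 ≡ 494 · 732 · 596 · 169 · 81 · 9 ≡ 784 (mod 799).
Squaring chain: 784; never reaches −1, so base 9 is a Miller–Rabin witness that 799 is composite.

784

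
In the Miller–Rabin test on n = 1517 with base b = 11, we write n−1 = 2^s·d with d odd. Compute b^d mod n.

1517 − 1 = 1516 = 2^2 · 379, so d = 379.
11^1 ≡ 11 (mod 1517)
11^2 ≡ 11^2 = 121 ≡ 121 (mod 1517)
11^4 ≡ 121^2 = 14641 ≡ 988 (mod 1517)
11^8 ≡ 988^2 = 976144 ≡ 713 (mod 1517)
11^16 ≡ 713^2 = 508369 ≡ 174 (mod 1517)
11^32 ≡ 174^2 = 30276 ≡ 1453 (mod 1517)
11^64 ≡ 1453^2 = 2111209 ≡ 1062 (mod 1517)
11^128 ≡ 1062^2 = 1127844 ≡ 713 (mod 1517)
11^256 ≡ 713^2 = 508369 ≡ 174 (mod 1517)
379 = 256 + 64 + 32 + 16 + 8 + 2 + 1 in binary powers of 2.
So 11^379 ≡ 174 · 1062 · 1453 · 174 · 713 · 121 · 11 ≡ 1010 (mod 1517).
Squaring chain: 1010 → 676; never reaches −1, so base 11 is a Miller–Rabin witness that 1517 is composite.

1010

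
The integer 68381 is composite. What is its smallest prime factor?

19

68381 is odd.
Digit sum 26, not divisible by 3.
Ends in 1: not divisible by 5.
7: 68381 = 7·9768 + 5
11: 68381 = 11·6216 + 5
13: 68381 = 13·5260 + 1
17: 68381 = 17·4022 + 7
19: 68381 = 19·3599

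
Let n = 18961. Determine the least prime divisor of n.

18961 is odd.
Digit sum 25, not divisible by 3.
Ends in 1: not divisible by 5.
7: 18961 = 7·2708 + 5
11: 18961 = 11·1723 + 8
13: 18961 = 13·1458 + 7
17: 18961 = 17·1115 + 6
19: 18961 = 19·997 + 18
23: 18961 = 23·824 + 9
29: 18961 = 29·653 + 24
31: 18961 = 31·611 + 20
37: 18961 = 37·512 + 17
41: 18961 = 41·462 + 19
43: 18961 = 43·440 + 41
47: 18961 = 47·403 + 20
53: 18961 = 53·357 + 40
59: 18961 = 59·321 + 22
61: 18961 = 61·310 + 51
67: 18961 = 67·283

67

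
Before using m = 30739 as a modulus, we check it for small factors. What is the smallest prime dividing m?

30739 is odd.
Digit sum 22, not divisible by 3.
Ends in 9: not divisible by 5.
7: 30739 = 7·4391 + 2
11: 30739 = 11·2794 + 5
13: 30739 = 13·2364 + 7
17: 30739 = 17·1808 + 3
19: 30739 = 19·1617 + 16
23: 30739 = 23·1336 + 11
29: 30739 = 29·1059 + 28
31: 30739 = 31·991 + 18
37: 30739 = 37·830 + 29
41: 30739 = 41·749 + 30
43: 30739 = 43·714 + 37
47: 30739 = 47·654 + 1
53: 30739 = 53·579 + 52
59: 30739 = 59·521

59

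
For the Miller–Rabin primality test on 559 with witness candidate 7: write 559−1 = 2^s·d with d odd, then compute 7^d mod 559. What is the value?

559 − 1 = 558 = 2^1 · 279, so d = 279.
7^1 ≡ 7 (mod 559)
7^2 ≡ 7^2 = 49 ≡ 49 (mod 559)
7^4 ≡ 49^2 = 2401 ≡ 165 (mod 559)
7^8 ≡ 165^2 = 27225 ≡ 393 (mod 559)
7^16 ≡ 393^2 = 154449 ≡ 165 (mod 559)
7^32 ≡ 165^2 = 27225 ≡ 393 (mod 559)
7^64 ≡ 393^2 = 154449 ≡ 165 (mod 559)
7^128 ≡ 165^2 = 27225 ≡ 393 (mod 559)
7^256 ≡ 393^2 = 154449 ≡ 165 (mod 559)
279 = 256 + 16 + 4 + 2 + 1 in binary powers of 2.
So 7^279 ≡ 165 · 165 · 165 · 49 · 7 ≡ 343 (mod 559).
Squaring chain: 343; never reaches −1, so base 7 is a Miller–Rabin witness that 559 is composite.

343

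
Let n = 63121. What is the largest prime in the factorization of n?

63121 = 17 · 3713
3713 = 47 · 79
79 is prime.
So 63121 = 17 · 47 · 79; the largest prime factor is 79.

79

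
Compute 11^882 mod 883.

1

11^1 ≡ 11 (mod 883)
11^2 ≡ 11^2 = 121 ≡ 121 (mod 883)
11^4 ≡ 121^2 = 14641 ≡ 513 (mod 883)
11^8 ≡ 513^2 = 263169 ≡ 35 (mod 883)
11^16 ≡ 35^2 = 1225 ≡ 342 (mod 883)
11^32 ≡ 342^2 = 116964 ≡ 408 (mod 883)
11^64 ≡ 408^2 = 166464 ≡ 460 (mod 883)
11^128 ≡ 460^2 = 211600 ≡ 563 (mod 883)
11^256 ≡ 563^2 = 316969 ≡ 855 (mod 883)
11^512 ≡ 855^2 = 731025 ≡ 784 (mod 883)
882 = 512 + 256 + 64 + 32 + 16 + 2 in binary powers of 2.
So 11^882 ≡ 784 · 855 · 460 · 408 · 342 · 121 ≡ 1 (mod 883).
Since the result is 1, base 11 gives no evidence that 883 is composite.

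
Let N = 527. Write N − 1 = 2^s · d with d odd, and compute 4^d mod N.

64

527 − 1 = 526 = 2^1 · 263, so d = 263.
4^1 ≡ 4 (mod 527)
4^2 ≡ 4^2 = 16 ≡ 16 (mod 527)
4^4 ≡ 16^2 = 256 ≡ 256 (mod 527)
4^8 ≡ 256^2 = 65536 ≡ 188 (mod 527)
4^16 ≡ 188^2 = 35344 ≡ 35 (mod 527)
4^32 ≡ 35^2 = 1225 ≡ 171 (mod 527)
4^64 ≡ 171^2 = 29241 ≡ 256 (mod 527)
4^128 ≡ 256^2 = 65536 ≡ 188 (mod 527)
4^256 ≡ 188^2 = 35344 ≡ 35 (mod 527)
263 = 256 + 4 + 2 + 1 in binary powers of 2.
So 4^263 ≡ 35 · 256 · 16 · 4 ≡ 64 (mod 527).
Squaring chain: 64; never reaches −1, so base 4 is a Miller–Rabin witness that 527 is composite.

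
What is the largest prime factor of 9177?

23

9177 = 3 · 3059
3059 = 7 · 437
437 = 19 · 23
23 is prime.
So 9177 = 3 · 7 · 19 · 23; the largest prime factor is 23.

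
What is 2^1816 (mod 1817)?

1221

2^1 ≡ 2 (mod 1817)
2^2 ≡ 2^2 = 4 ≡ 4 (mod 1817)
2^4 ≡ 4^2 = 16 ≡ 16 (mod 1817)
2^8 ≡ 16^2 = 256 ≡ 256 (mod 1817)
2^16 ≡ 256^2 = 65536 ≡ 124 (mod 1817)
2^32 ≡ 124^2 = 15376 ≡ 840 (mod 1817)
2^64 ≡ 840^2 = 705600 ≡ 604 (mod 1817)
2^128 ≡ 604^2 = 364816 ≡ 1416 (mod 1817)
2^256 ≡ 1416^2 = 2005056 ≡ 905 (mod 1817)
2^512 ≡ 905^2 = 819025 ≡ 1375 (mod 1817)
2^1024 ≡ 1375^2 = 1890625 ≡ 945 (mod 1817)
1816 = 1024 + 512 + 256 + 16 + 8 in binary powers of 2.
So 2^1816 ≡ 945 · 1375 · 905 · 124 · 256 ≡ 1221 (mod 1817).
Since 1221 ≠ 1, base 2 is a Fermat witness: 1817 is composite.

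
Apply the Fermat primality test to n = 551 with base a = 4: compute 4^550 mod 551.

517

4^1 ≡ 4 (mod 551)
4^2 ≡ 4^2 = 16 ≡ 16 (mod 551)
4^4 ≡ 16^2 = 256 ≡ 256 (mod 551)
4^8 ≡ 256^2 = 65536 ≡ 518 (mod 551)
4^16 ≡ 518^2 = 268324 ≡ 538 (mod 551)
4^32 ≡ 538^2 = 289444 ≡ 169 (mod 551)
4^64 ≡ 169^2 = 28561 ≡ 460 (mod 551)
4^128 ≡ 460^2 = 211600 ≡ 16 (mod 551)
4^256 ≡ 16^2 = 256 ≡ 256 (mod 551)
4^512 ≡ 256^2 = 65536 ≡ 518 (mod 551)
550 = 512 + 32 + 4 + 2 in binary powers of 2.
So 4^550 ≡ 518 · 169 · 256 · 16 ≡ 517 (mod 551).
Since 517 ≠ 1, base 4 is a Fermat witness: 551 is composite.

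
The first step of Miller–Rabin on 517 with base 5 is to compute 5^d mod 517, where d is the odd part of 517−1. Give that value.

20

517 − 1 = 516 = 2^2 · 129, so d = 129.
5^1 ≡ 5 (mod 517)
5^2 ≡ 5^2 = 25 ≡ 25 (mod 517)
5^4 ≡ 25^2 = 625 ≡ 108 (mod 517)
5^8 ≡ 108^2 = 11664 ≡ 290 (mod 517)
5^16 ≡ 290^2 = 84100 ≡ 346 (mod 517)
5^32 ≡ 346^2 = 119716 ≡ 289 (mod 517)
5^64 ≡ 289^2 = 83521 ≡ 284 (mod 517)
5^128 ≡ 284^2 = 80656 ≡ 4 (mod 517)
129 = 128 + 1 in binary powers of 2.
So 5^129 ≡ 4 · 5 ≡ 20 (mod 517).
Squaring chain: 20 → 400; never reaches −1, so base 5 is a Miller–Rabin witness that 517 is composite.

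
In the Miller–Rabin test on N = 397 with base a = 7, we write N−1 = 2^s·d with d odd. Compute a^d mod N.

397 − 1 = 396 = 2^2 · 99, so d = 99.
7^1 ≡ 7 (mod 397)
7^2 ≡ 7^2 = 49 ≡ 49 (mod 397)
7^4 ≡ 49^2 = 2401 ≡ 19 (mod 397)
7^8 ≡ 19^2 = 361 ≡ 361 (mod 397)
7^16 ≡ 361^2 = 130321 ≡ 105 (mod 397)
7^32 ≡ 105^2 = 11025 ≡ 306 (mod 397)
7^64 ≡ 306^2 = 93636 ≡ 341 (mod 397)
99 = 64 + 32 + 2 + 1 in binary powers of 2.
So 7^99 ≡ 341 · 306 · 49 · 7 ≡ 334 (mod 397).
Squaring chain: 334 → 396; reaches −1, so base 7 does not prove 397 composite.

334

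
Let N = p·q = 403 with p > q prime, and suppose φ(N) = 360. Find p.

φ(n) = (p−1)(q−1) = n − (p+q) + 1, so p + q = 403 − 360 + 1 = 44.
p and q are the roots of t² − 44t + 403 = 0.
Discriminant: 44² − 4·403 = 1936 − 1612 = 324; √324 = 18.
q = (44 − 18)/2 = 13, p = (44 + 18)/2 = 31.
Check: 13 · 31 = 403.

31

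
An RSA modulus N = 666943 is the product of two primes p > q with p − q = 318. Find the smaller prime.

Since p = q + 318, we have 666943 = q(q + 318), so q² + 318q − 666943 = 0.
Discriminant: 318² + 4·666943 = 101124 + 2667772 = 2768896; √2768896 = 1664.
q = (−318 + 1664)/2 = 673, and p = q + 318 = 991.
Check: 673 · 991 = 666943.

673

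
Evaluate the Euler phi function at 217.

180

Factor: 217 = 7 · 31.
φ(217) = (7−1) · (31−1) = 6 · 30 = 180.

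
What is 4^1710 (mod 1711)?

4^1 ≡ 4 (mod 1711)
4^2 ≡ 4^2 = 16 ≡ 16 (mod 1711)
4^4 ≡ 16^2 = 256 ≡ 256 (mod 1711)
4^8 ≡ 256^2 = 65536 ≡ 518 (mod 1711)
4^16 ≡ 518^2 = 268324 ≡ 1408 (mod 1711)
4^32 ≡ 1408^2 = 1982464 ≡ 1126 (mod 1711)
4^64 ≡ 1126^2 = 1267876 ≡ 25 (mod 1711)
4^128 ≡ 25^2 = 625 ≡ 625 (mod 1711)
4^256 ≡ 625^2 = 390625 ≡ 517 (mod 1711)
4^512 ≡ 517^2 = 267289 ≡ 373 (mod 1711)
4^1024 ≡ 373^2 = 139129 ≡ 538 (mod 1711)
1710 = 1024 + 512 + 128 + 32 + 8 + 4 + 2 in binary powers of 2.
So 4^1710 ≡ 538 · 373 · 625 · 1126 · 518 · 256 · 16 ≡ 74 (mod 1711).
Since 74 ≠ 1, base 4 is a Fermat witness: 1711 is composite.

74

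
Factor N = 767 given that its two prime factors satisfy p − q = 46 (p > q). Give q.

13

Since p = q + 46, we have 767 = q(q + 46), so q² + 46q − 767 = 0.
Discriminant: 46² + 4·767 = 2116 + 3068 = 5184; √5184 = 72.
q = (−46 + 72)/2 = 13, and p = q + 46 = 59.
Check: 13 · 59 = 767.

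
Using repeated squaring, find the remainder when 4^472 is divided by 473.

236

4^1 ≡ 4 (mod 473)
4^2 ≡ 4^2 = 16 ≡ 16 (mod 473)
4^4 ≡ 16^2 = 256 ≡ 256 (mod 473)
4^8 ≡ 256^2 = 65536 ≡ 262 (mod 473)
4^16 ≡ 262^2 = 68644 ≡ 59 (mod 473)
4^32 ≡ 59^2 = 3481 ≡ 170 (mod 473)
4^64 ≡ 170^2 = 28900 ≡ 47 (mod 473)
4^128 ≡ 47^2 = 2209 ≡ 317 (mod 473)
4^256 ≡ 317^2 = 100489 ≡ 213 (mod 473)
472 = 256 + 128 + 64 + 16 + 8 in binary powers of 2.
So 4^472 ≡ 213 · 317 · 47 · 59 · 262 ≡ 236 (mod 473).
Since 236 ≠ 1, base 4 is a Fermat witness: 473 is composite.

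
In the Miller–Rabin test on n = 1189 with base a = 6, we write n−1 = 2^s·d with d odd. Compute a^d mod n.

477

1189 − 1 = 1188 = 2^2 · 297, so d = 297.
6^1 ≡ 6 (mod 1189)
6^2 ≡ 6^2 = 36 ≡ 36 (mod 1189)
6^4 ≡ 36^2 = 1296 ≡ 107 (mod 1189)
6^8 ≡ 107^2 = 11449 ≡ 748 (mod 1189)
6^16 ≡ 748^2 = 559504 ≡ 674 (mod 1189)
6^32 ≡ 674^2 = 454276 ≡ 78 (mod 1189)
6^64 ≡ 78^2 = 6084 ≡ 139 (mod 1189)
6^128 ≡ 139^2 = 19321 ≡ 297 (mod 1189)
6^256 ≡ 297^2 = 88209 ≡ 223 (mod 1189)
297 = 256 + 32 + 8 + 1 in binary powers of 2.
So 6^297 ≡ 223 · 78 · 748 · 6 ≡ 477 (mod 1189).
Squaring chain: 477 → 430; never reaches −1, so base 6 is a Miller–Rabin witness that 1189 is composite.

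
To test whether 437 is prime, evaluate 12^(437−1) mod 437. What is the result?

292

12^1 ≡ 12 (mod 437)
12^2 ≡ 12^2 = 144 ≡ 144 (mod 437)
12^4 ≡ 144^2 = 20736 ≡ 197 (mod 437)
12^8 ≡ 197^2 = 38809 ≡ 353 (mod 437)
12^16 ≡ 353^2 = 124609 ≡ 64 (mod 437)
12^32 ≡ 64^2 = 4096 ≡ 163 (mod 437)
12^64 ≡ 163^2 = 26569 ≡ 349 (mod 437)
12^128 ≡ 349^2 = 121801 ≡ 315 (mod 437)
12^256 ≡ 315^2 = 99225 ≡ 26 (mod 437)
436 = 256 + 128 + 32 + 16 + 4 in binary powers of 2.
So 12^436 ≡ 26 · 315 · 163 · 64 · 197 ≡ 292 (mod 437).
Since 292 ≠ 1, base 12 is a Fermat witness: 437 is composite.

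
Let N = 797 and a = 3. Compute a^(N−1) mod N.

1

3^1 ≡ 3 (mod 797)
3^2 ≡ 3^2 = 9 ≡ 9 (mod 797)
3^4 ≡ 9^2 = 81 ≡ 81 (mod 797)
3^8 ≡ 81^2 = 6561 ≡ 185 (mod 797)
3^16 ≡ 185^2 = 34225 ≡ 751 (mod 797)
3^32 ≡ 751^2 = 564001 ≡ 522 (mod 797)
3^64 ≡ 522^2 = 272484 ≡ 707 (mod 797)
3^128 ≡ 707^2 = 499849 ≡ 130 (mod 797)
3^256 ≡ 130^2 = 16900 ≡ 163 (mod 797)
3^512 ≡ 163^2 = 26569 ≡ 268 (mod 797)
796 = 512 + 256 + 16 + 8 + 4 in binary powers of 2.
So 3^796 ≡ 268 · 163 · 751 · 185 · 81 ≡ 1 (mod 797).
Since the result is 1, base 3 gives no evidence that 797 is composite.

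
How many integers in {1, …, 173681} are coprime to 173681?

Factor: 173681 = 29 · 53 · 113.
φ(173681) = (29−1) · (53−1) · (113−1) = 28 · 52 · 112 = 163072.

163072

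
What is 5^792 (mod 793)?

5^1 ≡ 5 (mod 793)
5^2 ≡ 5^2 = 25 ≡ 25 (mod 793)
5^4 ≡ 25^2 = 625 ≡ 625 (mod 793)
5^8 ≡ 625^2 = 390625 ≡ 469 (mod 793)
5^16 ≡ 469^2 = 219961 ≡ 300 (mod 793)
5^32 ≡ 300^2 = 90000 ≡ 391 (mod 793)
5^64 ≡ 391^2 = 152881 ≡ 625 (mod 793)
5^128 ≡ 625^2 = 390625 ≡ 469 (mod 793)
5^256 ≡ 469^2 = 219961 ≡ 300 (mod 793)
5^512 ≡ 300^2 = 90000 ≡ 391 (mod 793)
792 = 512 + 256 + 16 + 8 in binary powers of 2.
So 5^792 ≡ 391 · 300 · 300 · 469 ≡ 508 (mod 793).
Since 508 ≠ 1, base 5 is a Fermat witness: 793 is composite.

508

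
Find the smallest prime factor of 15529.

15529 is odd.
Digit sum 22, not divisible by 3.
Ends in 9: not divisible by 5.
7: 15529 = 7·2218 + 3
11: 15529 = 11·1411 + 8
13: 15529 = 13·1194 + 7
17: 15529 = 17·913 + 8
19: 15529 = 19·817 + 6
23: 15529 = 23·675 + 4
29: 15529 = 29·535 + 14
31: 15529 = 31·500 + 29
37: 15529 = 37·419 + 26
41: 15529 = 41·378 + 31
43: 15529 = 43·361 + 6
47: 15529 = 47·330 + 19
53: 15529 = 53·293

53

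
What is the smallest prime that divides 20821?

20821 is odd.
Digit sum 13, not divisible by 3.
Ends in 1: not divisible by 5.
7: 20821 = 7·2974 + 3
11: 20821 = 11·1892 + 9
13: 20821 = 13·1601 + 8
17: 20821 = 17·1224 + 13
19: 20821 = 19·1095 + 16
23: 20821 = 23·905 + 6
29: 20821 = 29·717 + 28
31: 20821 = 31·671 + 20
37: 20821 = 37·562 + 27
41: 20821 = 41·507 + 34
43: 20821 = 43·484 + 9
47: 20821 = 47·443

47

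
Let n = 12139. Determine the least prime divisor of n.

61

12139 is odd.
Digit sum 16, not divisible by 3.
Ends in 9: not divisible by 5.
7: 12139 = 7·1734 + 1
11: 12139 = 11·1103 + 6
13: 12139 = 13·933 + 10
17: 12139 = 17·714 + 1
19: 12139 = 19·638 + 17
23: 12139 = 23·527 + 18
29: 12139 = 29·418 + 17
31: 12139 = 31·391 + 18
37: 12139 = 37·328 + 3
41: 12139 = 41·296 + 3
43: 12139 = 43·282 + 13
47: 12139 = 47·258 + 13
53: 12139 = 53·229 + 2
59: 12139 = 59·205 + 44
61: 12139 = 61·199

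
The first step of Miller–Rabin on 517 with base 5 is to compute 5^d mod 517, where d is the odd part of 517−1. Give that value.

517 − 1 = 516 = 2^2 · 129, so d = 129.
5^1 ≡ 5 (mod 517)
5^2 ≡ 5^2 = 25 ≡ 25 (mod 517)
5^4 ≡ 25^2 = 625 ≡ 108 (mod 517)
5^8 ≡ 108^2 = 11664 ≡ 290 (mod 517)
5^16 ≡ 290^2 = 84100 ≡ 346 (mod 517)
5^32 ≡ 346^2 = 119716 ≡ 289 (mod 517)
5^64 ≡ 289^2 = 83521 ≡ 284 (mod 517)
5^128 ≡ 284^2 = 80656 ≡ 4 (mod 517)
129 = 128 + 1 in binary powers of 2.
So 5^129 ≡ 4 · 5 ≡ 20 (mod 517).
Squaring chain: 20 → 400; never reaches −1, so base 5 is a Miller–Rabin witness that 517 is composite.

20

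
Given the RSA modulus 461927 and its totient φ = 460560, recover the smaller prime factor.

φ(n) = (p−1)(q−1) = n − (p+q) + 1, so p + q = 461927 − 460560 + 1 = 1368.
p and q are the roots of t² − 1368t + 461927 = 0.
Discriminant: 1368² − 4·461927 = 1871424 − 1847708 = 23716; √23716 = 154.
q = (1368 − 154)/2 = 607, p = (1368 + 154)/2 = 761.
Check: 607 · 761 = 461927.

607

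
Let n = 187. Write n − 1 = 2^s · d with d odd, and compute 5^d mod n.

37

187 − 1 = 186 = 2^1 · 93, so d = 93.
5^1 ≡ 5 (mod 187)
5^2 ≡ 5^2 = 25 ≡ 25 (mod 187)
5^4 ≡ 25^2 = 625 ≡ 64 (mod 187)
5^8 ≡ 64^2 = 4096 ≡ 169 (mod 187)
5^16 ≡ 169^2 = 28561 ≡ 137 (mod 187)
5^32 ≡ 137^2 = 18769 ≡ 69 (mod 187)
5^64 ≡ 69^2 = 4761 ≡ 86 (mod 187)
93 = 64 + 16 + 8 + 4 + 1 in binary powers of 2.
So 5^93 ≡ 86 · 137 · 169 · 64 · 5 ≡ 37 (mod 187).
Squaring chain: 37; never reaches −1, so base 5 is a Miller–Rabin witness that 187 is composite.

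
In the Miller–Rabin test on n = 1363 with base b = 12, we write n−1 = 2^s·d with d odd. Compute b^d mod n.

824

1363 − 1 = 1362 = 2^1 · 681, so d = 681.
12^1 ≡ 12 (mod 1363)
12^2 ≡ 12^2 = 144 ≡ 144 (mod 1363)
12^4 ≡ 144^2 = 20736 ≡ 291 (mod 1363)
12^8 ≡ 291^2 = 84681 ≡ 175 (mod 1363)
12^16 ≡ 175^2 = 30625 ≡ 639 (mod 1363)
12^32 ≡ 639^2 = 408321 ≡ 784 (mod 1363)
12^64 ≡ 784^2 = 614656 ≡ 1306 (mod 1363)
12^128 ≡ 1306^2 = 1705636 ≡ 523 (mod 1363)
12^256 ≡ 523^2 = 273529 ≡ 929 (mod 1363)
12^512 ≡ 929^2 = 863041 ≡ 262 (mod 1363)
681 = 512 + 128 + 32 + 8 + 1 in binary powers of 2.
So 12^681 ≡ 262 · 523 · 784 · 175 · 12 ≡ 824 (mod 1363).
Squaring chain: 824; never reaches −1, so base 12 is a Miller–Rabin witness that 1363 is composite.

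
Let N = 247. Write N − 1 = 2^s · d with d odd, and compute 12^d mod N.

247 − 1 = 246 = 2^1 · 123, so d = 123.
12^1 ≡ 12 (mod 247)
12^2 ≡ 12^2 = 144 ≡ 144 (mod 247)
12^4 ≡ 144^2 = 20736 ≡ 235 (mod 247)
12^8 ≡ 235^2 = 55225 ≡ 144 (mod 247)
12^16 ≡ 144^2 = 20736 ≡ 235 (mod 247)
12^32 ≡ 235^2 = 55225 ≡ 144 (mod 247)
12^64 ≡ 144^2 = 20736 ≡ 235 (mod 247)
123 = 64 + 32 + 16 + 8 + 2 + 1 in binary powers of 2.
So 12^123 ≡ 235 · 144 · 235 · 144 · 144 · 12 ≡ 246 (mod 247).
Since 12^d ≡ 246 (mod 247), base 12 does not prove 247 composite.

246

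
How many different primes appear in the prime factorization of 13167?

13167 = 3^2 · 1463
1463 = 7 · 209
209 = 11 · 19
13167 = 3^2 · 7 · 11 · 19, which has 4 distinct prime factors.

4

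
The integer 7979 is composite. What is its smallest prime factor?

79

7979 is odd.
Digit sum 32, not divisible by 3.
Ends in 9: not divisible by 5.
7: 7979 = 7·1139 + 6
11: 7979 = 11·725 + 4
13: 7979 = 13·613 + 10
17: 7979 = 17·469 + 6
19: 7979 = 19·419 + 18
23: 7979 = 23·346 + 21
29: 7979 = 29·275 + 4
31: 7979 = 31·257 + 12
37: 7979 = 37·215 + 24
41: 7979 = 41·194 + 25
43: 7979 = 43·185 + 24
47: 7979 = 47·169 + 36
53: 7979 = 53·150 + 29
59: 7979 = 59·135 + 14
61: 7979 = 61·130 + 49
67: 7979 = 67·119 + 6
71: 7979 = 71·112 + 27
73: 7979 = 73·109 + 22
79: 7979 = 79·101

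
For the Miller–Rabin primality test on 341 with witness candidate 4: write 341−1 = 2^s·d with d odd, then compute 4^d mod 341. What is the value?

341 − 1 = 340 = 2^2 · 85, so d = 85.
4^1 ≡ 4 (mod 341)
4^2 ≡ 4^2 = 16 ≡ 16 (mod 341)
4^4 ≡ 16^2 = 256 ≡ 256 (mod 341)
4^8 ≡ 256^2 = 65536 ≡ 64 (mod 341)
4^16 ≡ 64^2 = 4096 ≡ 4 (mod 341)
4^32 ≡ 4^2 = 16 ≡ 16 (mod 341)
4^64 ≡ 16^2 = 256 ≡ 256 (mod 341)
85 = 64 + 16 + 4 + 1 in binary powers of 2.
So 4^85 ≡ 256 · 4 · 256 · 4 ≡ 1 (mod 341).
Since 4^d ≡ 1 (mod 341), base 4 does not prove 341 composite.

1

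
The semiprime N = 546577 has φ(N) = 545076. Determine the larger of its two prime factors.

883

φ(n) = (p−1)(q−1) = n − (p+q) + 1, so p + q = 546577 − 545076 + 1 = 1502.
p and q are the roots of t² − 1502t + 546577 = 0.
Discriminant: 1502² − 4·546577 = 2256004 − 2186308 = 69696; √69696 = 264.
q = (1502 − 264)/2 = 619, p = (1502 + 264)/2 = 883.
Check: 619 · 883 = 546577.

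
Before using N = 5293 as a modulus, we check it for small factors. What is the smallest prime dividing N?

5293 is odd.
Digit sum 19, not divisible by 3.
Ends in 3: not divisible by 5.
7: 5293 = 7·756 + 1
11: 5293 = 11·481 + 2
13: 5293 = 13·407 + 2
17: 5293 = 17·311 + 6
19: 5293 = 19·278 + 11
23: 5293 = 23·230 + 3
29: 5293 = 29·182 + 15
31: 5293 = 31·170 + 23
37: 5293 = 37·143 + 2
41: 5293 = 41·129 + 4
43: 5293 = 43·123 + 4
47: 5293 = 47·112 + 29
53: 5293 = 53·99 + 46
59: 5293 = 59·89 + 42
61: 5293 = 61·86 + 47
67: 5293 = 67·79

67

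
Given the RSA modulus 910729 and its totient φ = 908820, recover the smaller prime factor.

919

φ(n) = (p−1)(q−1) = n − (p+q) + 1, so p + q = 910729 − 908820 + 1 = 1910.
p and q are the roots of t² − 1910t + 910729 = 0.
Discriminant: 1910² − 4·910729 = 3648100 − 3642916 = 5184; √5184 = 72.
q = (1910 − 72)/2 = 919, p = (1910 + 72)/2 = 991.
Check: 919 · 991 = 910729.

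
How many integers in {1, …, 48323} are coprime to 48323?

Factor: 48323 = 11 · 23 · 191.
φ(48323) = (11−1) · (23−1) · (191−1) = 10 · 22 · 190 = 41800.

41800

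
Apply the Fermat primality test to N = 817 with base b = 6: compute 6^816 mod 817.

6^1 ≡ 6 (mod 817)
6^2 ≡ 6^2 = 36 ≡ 36 (mod 817)
6^4 ≡ 36^2 = 1296 ≡ 479 (mod 817)
6^8 ≡ 479^2 = 229441 ≡ 681 (mod 817)
6^16 ≡ 681^2 = 463761 ≡ 522 (mod 817)
6^32 ≡ 522^2 = 272484 ≡ 423 (mod 817)
6^64 ≡ 423^2 = 178929 ≡ 6 (mod 817)
6^128 ≡ 6^2 = 36 ≡ 36 (mod 817)
6^256 ≡ 36^2 = 1296 ≡ 479 (mod 817)
6^512 ≡ 479^2 = 229441 ≡ 681 (mod 817)
816 = 512 + 256 + 32 + 16 in binary powers of 2.
So 6^816 ≡ 681 · 479 · 423 · 522 ≡ 87 (mod 817).
Since 87 ≠ 1, base 6 is a Fermat witness: 817 is composite.

87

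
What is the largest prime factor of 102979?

67

102979 = 29 · 3551
3551 = 53 · 67
67 is prime.
So 102979 = 29 · 53 · 67; the largest prime factor is 67.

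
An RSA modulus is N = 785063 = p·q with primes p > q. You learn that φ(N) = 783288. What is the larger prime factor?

947

φ(n) = (p−1)(q−1) = n − (p+q) + 1, so p + q = 785063 − 783288 + 1 = 1776.
p and q are the roots of t² − 1776t + 785063 = 0.
Discriminant: 1776² − 4·785063 = 3154176 − 3140252 = 13924; √13924 = 118.
q = (1776 − 118)/2 = 829, p = (1776 + 118)/2 = 947.
Check: 829 · 947 = 785063.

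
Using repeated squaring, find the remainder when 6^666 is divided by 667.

6^1 ≡ 6 (mod 667)
6^2 ≡ 6^2 = 36 ≡ 36 (mod 667)
6^4 ≡ 36^2 = 1296 ≡ 629 (mod 667)
6^8 ≡ 629^2 = 395641 ≡ 110 (mod 667)
6^16 ≡ 110^2 = 12100 ≡ 94 (mod 667)
6^32 ≡ 94^2 = 8836 ≡ 165 (mod 667)
6^64 ≡ 165^2 = 27225 ≡ 545 (mod 667)
6^128 ≡ 545^2 = 297025 ≡ 210 (mod 667)
6^256 ≡ 210^2 = 44100 ≡ 78 (mod 667)
6^512 ≡ 78^2 = 6084 ≡ 81 (mod 667)
666 = 512 + 128 + 16 + 8 + 2 in binary powers of 2.
So 6^666 ≡ 81 · 210 · 94 · 110 · 36 ≡ 81 (mod 667).
Since 81 ≠ 1, base 6 is a Fermat witness: 667 is composite.

81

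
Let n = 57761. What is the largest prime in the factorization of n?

89

57761 = 11 · 5251
5251 = 59 · 89
89 is prime.
So 57761 = 11 · 59 · 89; the largest prime factor is 89.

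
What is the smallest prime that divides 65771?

89

65771 is odd.
Digit sum 26, not divisible by 3.
Ends in 1: not divisible by 5.
7: 65771 = 7·9395 + 6
11: 65771 = 11·5979 + 2
13: 65771 = 13·5059 + 4
17: 65771 = 17·3868 + 15
19: 65771 = 19·3461 + 12
23: 65771 = 23·2859 + 14
29: 65771 = 29·2267 + 28
31: 65771 = 31·2121 + 20
37: 65771 = 37·1777 + 22
41: 65771 = 41·1604 + 7
43: 65771 = 43·1529 + 24
47: 65771 = 47·1399 + 18
53: 65771 = 53·1240 + 51
59: 65771 = 59·1114 + 45
61: 65771 = 61·1078 + 13
67: 65771 = 67·981 + 44
71: 65771 = 71·926 + 25
73: 65771 = 73·900 + 71
79: 65771 = 79·832 + 43
83: 65771 = 83·792 + 35
89: 65771 = 89·739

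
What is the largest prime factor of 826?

59

826 = 2 · 413
413 = 7 · 59
59 is prime.
So 826 = 2 · 7 · 59; the largest prime factor is 59.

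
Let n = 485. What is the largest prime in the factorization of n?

485 = 5 · 97
97 is prime.
So 485 = 5 · 97; the largest prime factor is 97.

97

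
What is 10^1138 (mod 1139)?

10^1 ≡ 10 (mod 1139)
10^2 ≡ 10^2 = 100 ≡ 100 (mod 1139)
10^4 ≡ 100^2 = 10000 ≡ 888 (mod 1139)
10^8 ≡ 888^2 = 788544 ≡ 356 (mod 1139)
10^16 ≡ 356^2 = 126736 ≡ 307 (mod 1139)
10^32 ≡ 307^2 = 94249 ≡ 851 (mod 1139)
10^64 ≡ 851^2 = 724201 ≡ 936 (mod 1139)
10^128 ≡ 936^2 = 876096 ≡ 205 (mod 1139)
10^256 ≡ 205^2 = 42025 ≡ 1021 (mod 1139)
10^512 ≡ 1021^2 = 1042441 ≡ 256 (mod 1139)
10^1024 ≡ 256^2 = 65536 ≡ 613 (mod 1139)
1138 = 1024 + 64 + 32 + 16 + 2 in binary powers of 2.
So 10^1138 ≡ 613 · 936 · 851 · 307 · 100 ≡ 508 (mod 1139).
Since 508 ≠ 1, base 10 is a Fermat witness: 1139 is composite.

508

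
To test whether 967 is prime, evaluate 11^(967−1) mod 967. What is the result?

11^1 ≡ 11 (mod 967)
11^2 ≡ 11^2 = 121 ≡ 121 (mod 967)
11^4 ≡ 121^2 = 14641 ≡ 136 (mod 967)
11^8 ≡ 136^2 = 18496 ≡ 123 (mod 967)
11^16 ≡ 123^2 = 15129 ≡ 624 (mod 967)
11^32 ≡ 624^2 = 389376 ≡ 642 (mod 967)
11^64 ≡ 642^2 = 412164 ≡ 222 (mod 967)
11^128 ≡ 222^2 = 49284 ≡ 934 (mod 967)
11^256 ≡ 934^2 = 872356 ≡ 122 (mod 967)
11^512 ≡ 122^2 = 14884 ≡ 379 (mod 967)
966 = 512 + 256 + 128 + 64 + 4 + 2 in binary powers of 2.
So 11^966 ≡ 379 · 122 · 934 · 222 · 136 · 121 ≡ 1 (mod 967).
Since the result is 1, base 11 gives no evidence that 967 is composite.

1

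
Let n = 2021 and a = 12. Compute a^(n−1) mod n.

12^1 ≡ 12 (mod 2021)
12^2 ≡ 12^2 = 144 ≡ 144 (mod 2021)
12^4 ≡ 144^2 = 20736 ≡ 526 (mod 2021)
12^8 ≡ 526^2 = 276676 ≡ 1820 (mod 2021)
12^16 ≡ 1820^2 = 3312400 ≡ 2002 (mod 2021)
12^32 ≡ 2002^2 = 4008004 ≡ 361 (mod 2021)
12^64 ≡ 361^2 = 130321 ≡ 977 (mod 2021)
12^128 ≡ 977^2 = 954529 ≡ 617 (mod 2021)
12^256 ≡ 617^2 = 380689 ≡ 741 (mod 2021)
12^512 ≡ 741^2 = 549081 ≡ 1390 (mod 2021)
12^1024 ≡ 1390^2 = 1932100 ≡ 24 (mod 2021)
2020 = 1024 + 512 + 256 + 128 + 64 + 32 + 4 in binary powers of 2.
So 12^2020 ≡ 24 · 1390 · 741 · 617 · 977 · 361 · 526 ≡ 397 (mod 2021).
Since 397 ≠ 1, base 12 is a Fermat witness: 2021 is composite.

397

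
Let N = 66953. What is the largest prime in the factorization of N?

66953 = 23 · 2911
2911 = 41 · 71
71 is prime.
So 66953 = 23 · 41 · 71; the largest prime factor is 71.

71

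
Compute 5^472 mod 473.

5^1 ≡ 5 (mod 473)
5^2 ≡ 5^2 = 25 ≡ 25 (mod 473)
5^4 ≡ 25^2 = 625 ≡ 152 (mod 473)
5^8 ≡ 152^2 = 23104 ≡ 400 (mod 473)
5^16 ≡ 400^2 = 160000 ≡ 126 (mod 473)
5^32 ≡ 126^2 = 15876 ≡ 267 (mod 473)
5^64 ≡ 267^2 = 71289 ≡ 339 (mod 473)
5^128 ≡ 339^2 = 114921 ≡ 455 (mod 473)
5^256 ≡ 455^2 = 207025 ≡ 324 (mod 473)
472 = 256 + 128 + 64 + 16 + 8 in binary powers of 2.
So 5^472 ≡ 324 · 455 · 339 · 126 · 400 ≡ 454 (mod 473).
Since 454 ≠ 1, base 5 is a Fermat witness: 473 is composite.

454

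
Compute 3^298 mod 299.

3^1 ≡ 3 (mod 299)
3^2 ≡ 3^2 = 9 ≡ 9 (mod 299)
3^4 ≡ 9^2 = 81 ≡ 81 (mod 299)
3^8 ≡ 81^2 = 6561 ≡ 282 (mod 299)
3^16 ≡ 282^2 = 79524 ≡ 289 (mod 299)
3^32 ≡ 289^2 = 83521 ≡ 100 (mod 299)
3^64 ≡ 100^2 = 10000 ≡ 133 (mod 299)
3^128 ≡ 133^2 = 17689 ≡ 48 (mod 299)
3^256 ≡ 48^2 = 2304 ≡ 211 (mod 299)
298 = 256 + 32 + 8 + 2 in binary powers of 2.
So 3^298 ≡ 211 · 100 · 282 · 9 ≡ 3 (mod 299).
Since 3 ≠ 1, base 3 is a Fermat witness: 299 is composite.

3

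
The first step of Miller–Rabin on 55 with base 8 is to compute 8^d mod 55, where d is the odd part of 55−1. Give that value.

55 − 1 = 54 = 2^1 · 27, so d = 27.
8^1 ≡ 8 (mod 55)
8^2 ≡ 8^2 = 64 ≡ 9 (mod 55)
8^4 ≡ 9^2 = 81 ≡ 26 (mod 55)
8^8 ≡ 26^2 = 676 ≡ 16 (mod 55)
8^16 ≡ 16^2 = 256 ≡ 36 (mod 55)
27 = 16 + 8 + 2 + 1 in binary powers of 2.
So 8^27 ≡ 36 · 16 · 9 · 8 ≡ 2 (mod 55).
Squaring chain: 2; never reaches −1, so base 8 is a Miller–Rabin witness that 55 is composite.

2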